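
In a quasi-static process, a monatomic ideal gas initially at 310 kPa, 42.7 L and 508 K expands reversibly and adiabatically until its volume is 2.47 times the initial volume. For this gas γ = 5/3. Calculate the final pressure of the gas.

68.7 kPa

Adiabatic: TV^(γ−1) = const ⇒ T₂ = 508×(0.405)^0.667 = 278 K; PV^γ = const ⇒ P₂ = 68.7 kPa.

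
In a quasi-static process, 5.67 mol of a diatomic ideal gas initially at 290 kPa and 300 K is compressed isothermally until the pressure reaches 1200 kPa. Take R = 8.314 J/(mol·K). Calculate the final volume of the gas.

11.8 L

V₁ = nRT₁/P₁ = 5.67×8.314×300/290 = 48.8 L.
Isothermal: T stays 300 K; PV = const ⇒ V₂ = 11.8 L, P₂ = 1200 kPa.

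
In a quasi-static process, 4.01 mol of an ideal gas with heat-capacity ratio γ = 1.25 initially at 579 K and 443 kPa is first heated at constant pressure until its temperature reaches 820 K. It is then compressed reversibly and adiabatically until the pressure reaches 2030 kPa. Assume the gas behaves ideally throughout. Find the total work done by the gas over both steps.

-30900 J

V₁ = nRT₁/P₁ = 4.01×8.314×579/443 = 43.6 L.
Step 1 — Isobaric: P stays 443 kPa; V/T = const ⇒ T₂ = 820 K, V₂ = 61.7 L.
W = PΔV = 443×(61.7−43.6) kPa·L = 8030 J.
ΔU = nCvΔT = 4.01×33.3×(820−579) = 32100 J.
Q = ΔU + W = nCpΔT = 40200 J.
State after step 1: P = 443 kPa, V = 61.7 L, T = 820 K.
Step 2 — Adiabatic: T₂/T₁ = (P₂/P₁)^((γ−1)/γ) ⇒ T₂ = 820×(4.58)^0.200 = 1110 K; V₂ = 18.3 L.
ΔU = nCvΔT = 4.01×33.3×(1110−820) = 38900 J.
Q = 0 for an adiabatic process, so W = −ΔU = -38900 J.
Net over both steps: W = -30900 J, Q = 40200 J, ΔU = 71100 J.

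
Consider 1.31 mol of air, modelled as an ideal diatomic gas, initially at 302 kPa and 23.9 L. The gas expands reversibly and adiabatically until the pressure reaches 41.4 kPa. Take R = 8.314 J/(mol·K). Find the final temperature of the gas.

T₁ = P₁V₁/(nR) = 302×23.9/(1.31×8.314) = 663 K.
Adiabatic: T₂/T₁ = (P₂/P₁)^((γ−1)/γ) ⇒ T₂ = 663×(0.137)^0.286 = 376 K; V₂ = 98.8 L.

376 K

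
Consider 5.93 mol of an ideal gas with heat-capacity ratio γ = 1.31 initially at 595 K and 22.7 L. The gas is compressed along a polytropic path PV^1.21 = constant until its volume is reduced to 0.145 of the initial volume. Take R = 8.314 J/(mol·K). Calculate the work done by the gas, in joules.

-69900 J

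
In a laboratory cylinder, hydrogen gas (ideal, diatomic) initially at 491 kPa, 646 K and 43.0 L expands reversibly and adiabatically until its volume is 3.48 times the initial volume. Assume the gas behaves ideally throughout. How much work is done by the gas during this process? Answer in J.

n = P₁V₁/(RT₁) = 491×43.0/(8.314×646) = 3.93 mol.
Adiabatic: TV^(γ−1) = const ⇒ T₂ = 646×(0.287)^0.400 = 392 K; PV^γ = const ⇒ P₂ = 85.7 kPa.
ΔU = nCvΔT = 3.93×20.8×(392−646) = -20700 J.
Q = 0 for an adiabatic process, so W = −ΔU = 20700 J.

20700 J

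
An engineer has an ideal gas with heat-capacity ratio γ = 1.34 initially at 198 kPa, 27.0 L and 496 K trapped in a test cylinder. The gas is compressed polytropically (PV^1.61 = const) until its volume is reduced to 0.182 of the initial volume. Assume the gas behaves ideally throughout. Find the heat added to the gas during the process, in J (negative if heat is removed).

12700 J

n = P₁V₁/(RT₁) = 198×27.0/(8.314×496) = 1.30 mol.
Polytropic n=1.61: T₂ = T₁(V₁/V₂)^(n−1) = 496×(5.49)^0.61 = 1400 K; P₂ = P₁(V₁/V₂)^n = 3080 kPa.
W = (P₁V₁−P₂V₂)/(n−1) = (198×27.0−3080×4.91)/0.61 = -16000 J.
ΔU = nCvΔT = 1.30×24.5×(1400−496) = 28700 J.
Q = ΔU + W = 12700 J.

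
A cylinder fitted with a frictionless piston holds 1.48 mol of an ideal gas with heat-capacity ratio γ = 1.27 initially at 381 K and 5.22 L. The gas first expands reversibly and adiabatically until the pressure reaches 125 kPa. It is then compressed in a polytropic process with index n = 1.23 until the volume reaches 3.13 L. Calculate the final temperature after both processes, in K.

P₁ = nRT₁/V₁ = 1.48×8.314×381/5.22 = 898 kPa.
Step 1 — Adiabatic: T₂/T₁ = (P₂/P₁)^((γ−1)/γ) ⇒ T₂ = 381×(0.139)^0.213 = 251 K; V₂ = 24.7 L.
ΔU = nCvΔT = 1.48×30.8×(251−381) = -5950 J.
Q = 0 for an adiabatic process, so W = −ΔU = 5950 J.
State after step 1: P = 125 kPa, V = 24.7 L, T = 251 K.
Step 2 — Polytropic n=1.23: T₂ = T₁(V₁/V₂)^(n−1) = 251×(7.88)^0.23 = 403 K; P₂ = P₁(V₁/V₂)^n = 1580 kPa.
W = (P₁V₁−P₂V₂)/(n−1) = (125×24.7−1580×3.13)/0.23 = -8140 J.
ΔU = nCvΔT = 1.48×30.8×(403−251) = 6940 J.
Q = ΔU + W = -1210 J.
Net over both steps: W = -2200 J, Q = -1210 J, ΔU = 991 J.

403 K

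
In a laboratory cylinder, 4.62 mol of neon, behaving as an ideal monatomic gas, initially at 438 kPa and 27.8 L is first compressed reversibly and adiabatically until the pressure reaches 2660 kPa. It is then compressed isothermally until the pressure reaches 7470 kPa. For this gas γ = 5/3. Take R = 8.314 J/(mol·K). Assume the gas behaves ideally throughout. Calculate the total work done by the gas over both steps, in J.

-45200 J

T₁ = P₁V₁/(nR) = 438×27.8/(4.62×8.314) = 317 K.
Step 1 — Adiabatic: T₂/T₁ = (P₂/P₁)^((γ−1)/γ) ⇒ T₂ = 317×(6.07)^0.400 = 652 K; V₂ = 9.42 L.
ΔU = nCvΔT = 4.62×12.5×(652−317) = 19300 J.
Q = 0 for an adiabatic process, so W = −ΔU = -19300 J.
State after step 1: P = 2660 kPa, V = 9.42 L, T = 652 K.
Step 2 — Isothermal: T stays 652 K; PV = const ⇒ V₂ = 3.35 L, P₂ = 7470 kPa.
ΔU = 0 (ideal gas, T constant).
W = nRT ln(V₂/V₁) = 4.62×8.314×652×ln(0.356) = -25900 J.
Q = ΔU + W = -25900 J.
Net over both steps: W = -45200 J, Q = -25900 J, ΔU = 19300 J.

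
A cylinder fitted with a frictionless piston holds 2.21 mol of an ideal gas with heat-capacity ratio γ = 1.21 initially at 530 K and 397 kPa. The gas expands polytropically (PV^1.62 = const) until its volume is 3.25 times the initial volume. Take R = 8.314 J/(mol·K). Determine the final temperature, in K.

255 K

V₁ = nRT₁/P₁ = 2.21×8.314×530/397 = 24.5 L.
Polytropic n=1.62: T₂ = T₁(V₁/V₂)^(n−1) = 530×(0.308)^0.62 = 255 K; P₂ = P₁(V₁/V₂)^n = 58.8 kPa.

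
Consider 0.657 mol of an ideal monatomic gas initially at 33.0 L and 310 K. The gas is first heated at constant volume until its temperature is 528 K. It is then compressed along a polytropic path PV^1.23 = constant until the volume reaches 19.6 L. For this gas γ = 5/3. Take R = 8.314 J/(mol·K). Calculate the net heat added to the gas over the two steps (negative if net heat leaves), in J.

741 J

P₁ = nRT₁/V₁ = 0.657×8.314×310/33.0 = 51.3 kPa.
Step 1 — Isochoric: V stays 33.0 L; P/T = const ⇒ T₂ = 528 K, P₂ = 87.4 kPa.
W = 0 (no volume change).
ΔU = nCvΔT = 0.657×12.5×(528−310) = 1790 J.
Q = ΔU = 1790 J.
State after step 1: P = 87.4 kPa, V = 33.0 L, T = 528 K.
Step 2 — Polytropic n=1.23: T₂ = T₁(V₁/V₂)^(n−1) = 528×(1.68)^0.23 = 595 K; P₂ = P₁(V₁/V₂)^n = 166 kPa.
W = (P₁V₁−P₂V₂)/(n−1) = (87.4×33.0−166×19.6)/0.23 = -1600 J.
ΔU = nCvΔT = 0.657×12.5×(595−528) = 551 J.
Q = ΔU + W = -1050 J.
Net over both steps: W = -1600 J, Q = 741 J, ΔU = 2340 J.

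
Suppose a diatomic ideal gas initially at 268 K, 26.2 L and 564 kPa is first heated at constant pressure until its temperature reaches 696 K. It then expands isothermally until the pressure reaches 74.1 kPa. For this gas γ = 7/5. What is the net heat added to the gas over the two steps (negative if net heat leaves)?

160000 J

n = P₁V₁/(RT₁) = 564×26.2/(8.314×268) = 6.63 mol.
Step 1 — Isobaric: P stays 564 kPa; V/T = const ⇒ T₂ = 696 K, V₂ = 68.0 L.
W = PΔV = 564×(68.0−26.2) kPa·L = 23600 J.
ΔU = nCvΔT = 6.63×20.8×(696−268) = 59000 J.
Q = ΔU + W = nCpΔT = 82600 J.
State after step 1: P = 564 kPa, V = 68.0 L, T = 696 K.
Step 2 — Isothermal: T stays 696 K; PV = const ⇒ V₂ = 518 L, P₂ = 74.1 kPa.
ΔU = 0 (ideal gas, T constant).
W = nRT ln(V₂/V₁) = 6.63×8.314×696×ln(7.61) = 77900 J.
Q = ΔU + W = 77900 J.
Net over both steps: W = 101000 J, Q = 160000 J, ΔU = 59000 J.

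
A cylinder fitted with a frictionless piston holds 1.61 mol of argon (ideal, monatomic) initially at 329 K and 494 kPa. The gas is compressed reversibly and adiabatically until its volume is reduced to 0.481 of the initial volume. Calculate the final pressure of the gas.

1670 kPa

V₁ = nRT₁/P₁ = 1.61×8.314×329/494 = 8.91 L.
Adiabatic: TV^(γ−1) = const ⇒ T₂ = 329×(2.08)^0.667 = 536 K; PV^γ = const ⇒ P₂ = 1670 kPa.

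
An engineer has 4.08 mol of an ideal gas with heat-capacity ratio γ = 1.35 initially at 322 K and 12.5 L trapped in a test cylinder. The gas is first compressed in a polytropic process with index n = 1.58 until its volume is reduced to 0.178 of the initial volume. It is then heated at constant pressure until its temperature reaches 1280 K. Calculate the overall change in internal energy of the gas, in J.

92800 J

P₁ = nRT₁/V₁ = 4.08×8.314×322/12.5 = 874 kPa.
Step 1 — Polytropic n=1.58: T₂ = T₁(V₁/V₂)^(n−1) = 322×(5.62)^0.58 = 876 K; P₂ = P₁(V₁/V₂)^n = 13400 kPa.
W = (P₁V₁−P₂V₂)/(n−1) = (874×12.5−13400×2.23)/0.58 = -32400 J.
ΔU = nCvΔT = 4.08×23.8×(876−322) = 53700 J.
Q = ΔU + W = 21300 J.
State after step 1: P = 13400 kPa, V = 2.23 L, T = 876 K.
Step 2 — Isobaric: P stays 13400 kPa; V/T = const ⇒ T₂ = 1280 K, V₂ = 3.25 L.
W = PΔV = 13400×(3.25−2.23) kPa·L = 13700 J.
ΔU = nCvΔT = 4.08×23.8×(1280−876) = 39100 J.
Q = ΔU + W = nCpΔT = 52800 J.
Net over both steps: W = -18700 J, Q = 74100 J, ΔU = 92800 J.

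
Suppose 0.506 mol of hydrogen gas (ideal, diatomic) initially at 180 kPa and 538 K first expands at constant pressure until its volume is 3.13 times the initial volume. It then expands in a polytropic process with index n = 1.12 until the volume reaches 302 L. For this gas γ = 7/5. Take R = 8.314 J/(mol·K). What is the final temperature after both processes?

1320 K

V₁ = nRT₁/P₁ = 0.506×8.314×538/180 = 12.6 L.
Step 1 — Isobaric: P stays 180 kPa; V/T = const ⇒ T₂ = 1680 K, V₂ = 39.4 L.
W = PΔV = 180×(39.4−12.6) kPa·L = 4820 J.
ΔU = nCvΔT = 0.506×20.8×(1680−538) = 12100 J.
Q = ΔU + W = nCpΔT = 16900 J.
State after step 1: P = 180 kPa, V = 39.4 L, T = 1680 K.
Step 2 — Polytropic n=1.12: T₂ = T₁(V₁/V₂)^(n−1) = 1680×(0.130)^0.12 = 1320 K; P₂ = P₁(V₁/V₂)^n = 18.4 kPa.
W = (P₁V₁−P₂V₂)/(n−1) = (180×39.4−18.4×302)/0.12 = 12800 J.
ΔU = nCvΔT = 0.506×20.8×(1320−1680) = -3840 J.
Q = ΔU + W = 8960 J.
Net over both steps: W = 17600 J, Q = 25800 J, ΔU = 8210 J.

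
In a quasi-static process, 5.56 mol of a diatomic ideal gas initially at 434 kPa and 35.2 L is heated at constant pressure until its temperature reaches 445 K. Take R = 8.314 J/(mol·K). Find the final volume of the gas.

47.4 L

T₁ = P₁V₁/(nR) = 434×35.2/(5.56×8.314) = 330 K.
Isobaric: P stays 434 kPa; V/T = const ⇒ T₂ = 445 K, V₂ = 47.4 L.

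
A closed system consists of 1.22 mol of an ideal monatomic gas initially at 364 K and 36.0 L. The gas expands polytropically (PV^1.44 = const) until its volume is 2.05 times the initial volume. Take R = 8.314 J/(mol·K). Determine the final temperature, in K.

265 K

P₁ = nRT₁/V₁ = 1.22×8.314×364/36.0 = 103 kPa.
Polytropic n=1.44: T₂ = T₁(V₁/V₂)^(n−1) = 364×(0.488)^0.44 = 265 K; P₂ = P₁(V₁/V₂)^n = 36.5 kPa.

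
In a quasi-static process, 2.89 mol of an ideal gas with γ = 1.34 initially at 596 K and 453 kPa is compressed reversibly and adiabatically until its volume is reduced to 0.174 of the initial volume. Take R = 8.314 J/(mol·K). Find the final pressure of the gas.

V₁ = nRT₁/P₁ = 2.89×8.314×596/453 = 31.6 L.
Adiabatic: TV^(γ−1) = const ⇒ T₂ = 596×(5.75)^0.340 = 1080 K; PV^γ = const ⇒ P₂ = 4720 kPa.

4720 kPa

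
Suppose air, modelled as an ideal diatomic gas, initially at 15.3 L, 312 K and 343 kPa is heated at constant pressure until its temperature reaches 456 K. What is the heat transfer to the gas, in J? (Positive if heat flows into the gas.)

8480 J

n = P₁V₁/(RT₁) = 343×15.3/(8.314×312) = 2.02 mol.
Isobaric: P stays 343 kPa; V/T = const ⇒ T₂ = 456 K, V₂ = 22.4 L.
W = PΔV = 343×(22.4−15.3) kPa·L = 2420 J.
ΔU = nCvΔT = 2.02×20.8×(456−312) = 6060 J.
Q = ΔU + W = nCpΔT = 8480 J.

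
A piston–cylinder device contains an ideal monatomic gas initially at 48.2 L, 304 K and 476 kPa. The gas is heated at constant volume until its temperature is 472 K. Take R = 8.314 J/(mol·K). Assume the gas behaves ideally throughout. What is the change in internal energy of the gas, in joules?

19000 J

n = P₁V₁/(RT₁) = 476×48.2/(8.314×304) = 9.08 mol.
Isochoric: V stays 48.2 L; P/T = const ⇒ T₂ = 472 K, P₂ = 739 kPa.
For an ideal gas ΔU = nCvΔT with Cv = (3/2)R = 12.5 J/(mol·K).
ΔU = 9.08×12.5×(472−304) = 19000 J.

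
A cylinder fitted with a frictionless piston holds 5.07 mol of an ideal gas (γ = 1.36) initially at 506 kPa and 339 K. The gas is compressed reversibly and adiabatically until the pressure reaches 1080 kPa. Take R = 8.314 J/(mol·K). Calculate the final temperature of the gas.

V₁ = nRT₁/P₁ = 5.07×8.314×339/506 = 28.2 L.
Adiabatic: T₂/T₁ = (P₂/P₁)^((γ−1)/γ) ⇒ T₂ = 339×(2.13)^0.265 = 414 K; V₂ = 16.2 L.

414 K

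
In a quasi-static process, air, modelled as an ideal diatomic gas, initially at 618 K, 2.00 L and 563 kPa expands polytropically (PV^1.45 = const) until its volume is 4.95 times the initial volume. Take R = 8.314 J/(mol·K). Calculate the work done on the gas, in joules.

n = P₁V₁/(RT₁) = 563×2.00/(8.314×618) = 0.219 mol.
Polytropic n=1.45: T₂ = T₁(V₁/V₂)^(n−1) = 618×(0.202)^0.45 = 301 K; P₂ = P₁(V₁/V₂)^n = 55.4 kPa.
W = (P₁V₁−P₂V₂)/(n−1) = (563×2.00−55.4×9.90)/0.45 = 1280 J.
Work done on the gas = −W_by = -1280 J.

-1280 J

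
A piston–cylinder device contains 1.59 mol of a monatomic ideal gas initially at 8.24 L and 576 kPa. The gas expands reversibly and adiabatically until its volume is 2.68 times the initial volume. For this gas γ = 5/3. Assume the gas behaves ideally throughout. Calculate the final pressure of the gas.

111 kPa

T₁ = P₁V₁/(nR) = 576×8.24/(1.59×8.314) = 359 K.
Adiabatic: TV^(γ−1) = const ⇒ T₂ = 359×(0.373)^0.667 = 186 K; PV^γ = const ⇒ P₂ = 111 kPa.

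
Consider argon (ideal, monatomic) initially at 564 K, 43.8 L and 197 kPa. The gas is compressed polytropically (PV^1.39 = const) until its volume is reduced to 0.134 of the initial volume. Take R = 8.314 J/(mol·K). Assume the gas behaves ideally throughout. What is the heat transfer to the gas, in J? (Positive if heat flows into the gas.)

-10900 J

n = P₁V₁/(RT₁) = 197×43.8/(8.314×564) = 1.84 mol.
Polytropic n=1.39: T₂ = T₁(V₁/V₂)^(n−1) = 564×(7.46)^0.39 = 1240 K; P₂ = P₁(V₁/V₂)^n = 3220 kPa.
W = (P₁V₁−P₂V₂)/(n−1) = (197×43.8−3220×5.87)/0.39 = -26300 J.
ΔU = nCvΔT = 1.84×12.5×(1240−564) = 15400 J.
Q = ΔU + W = -10900 J.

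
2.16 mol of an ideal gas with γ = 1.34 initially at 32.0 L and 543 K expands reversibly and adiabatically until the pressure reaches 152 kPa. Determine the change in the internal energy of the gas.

-4640 J

P₁ = nRT₁/V₁ = 2.16×8.314×543/32.0 = 305 kPa.
Adiabatic: T₂/T₁ = (P₂/P₁)^((γ−1)/γ) ⇒ T₂ = 543×(0.499)^0.254 = 455 K; V₂ = 53.8 L.
For an ideal gas ΔU = nCvΔT with Cv = R/(γ−1) = 24.5 J/(mol·K).
ΔU = 2.16×24.5×(455−543) = -4640 J.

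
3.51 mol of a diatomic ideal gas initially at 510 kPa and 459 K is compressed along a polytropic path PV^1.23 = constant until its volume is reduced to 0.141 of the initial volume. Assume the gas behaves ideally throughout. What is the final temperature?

720 K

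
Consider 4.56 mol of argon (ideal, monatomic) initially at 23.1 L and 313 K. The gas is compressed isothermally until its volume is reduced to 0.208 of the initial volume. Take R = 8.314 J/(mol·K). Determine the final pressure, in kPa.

2470 kPa

P₁ = nRT₁/V₁ = 4.56×8.314×313/23.1 = 514 kPa.
Isothermal: T stays 313 K; PV = const ⇒ V₂ = 4.80 L, P₂ = 2470 kPa.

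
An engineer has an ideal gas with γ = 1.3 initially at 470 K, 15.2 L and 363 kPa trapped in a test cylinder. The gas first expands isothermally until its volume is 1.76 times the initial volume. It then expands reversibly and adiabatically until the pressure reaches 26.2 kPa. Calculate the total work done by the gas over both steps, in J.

10100 J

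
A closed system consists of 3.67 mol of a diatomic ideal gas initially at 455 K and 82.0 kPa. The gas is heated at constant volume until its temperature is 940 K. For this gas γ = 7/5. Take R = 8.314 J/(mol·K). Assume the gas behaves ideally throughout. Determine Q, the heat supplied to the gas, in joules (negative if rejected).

37000 J

V₁ = nRT₁/P₁ = 3.67×8.314×455/82.0 = 169 L.
Isochoric: V stays 169 L; P/T = const ⇒ T₂ = 940 K, P₂ = 169 kPa.
W = 0 (no volume change).
ΔU = nCvΔT = 3.67×20.8×(940−455) = 37000 J.
Q = ΔU = 37000 J.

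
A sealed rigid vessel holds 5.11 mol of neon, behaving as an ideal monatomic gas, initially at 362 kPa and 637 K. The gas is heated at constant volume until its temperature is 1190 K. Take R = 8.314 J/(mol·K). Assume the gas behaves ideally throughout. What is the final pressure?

676 kPa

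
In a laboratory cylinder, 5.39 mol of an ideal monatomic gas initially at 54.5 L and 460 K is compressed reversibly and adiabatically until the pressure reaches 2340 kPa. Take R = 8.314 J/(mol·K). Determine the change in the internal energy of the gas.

33200 J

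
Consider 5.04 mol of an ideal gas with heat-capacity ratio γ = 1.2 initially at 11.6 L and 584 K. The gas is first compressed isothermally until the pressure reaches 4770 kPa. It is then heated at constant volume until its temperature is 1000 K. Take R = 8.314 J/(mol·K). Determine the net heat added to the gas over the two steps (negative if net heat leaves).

67200 J

P₁ = nRT₁/V₁ = 5.04×8.314×584/11.6 = 2110 kPa.
Step 1 — Isothermal: T stays 584 K; PV = const ⇒ V₂ = 5.13 L, P₂ = 4770 kPa.
ΔU = 0 (ideal gas, T constant).
W = nRT ln(V₂/V₁) = 5.04×8.314×584×ln(0.442) = -20000 J.
Q = ΔU + W = -20000 J.
State after step 1: P = 4770 kPa, V = 5.13 L, T = 584 K.
Step 2 — Isochoric: V stays 5.13 L; P/T = const ⇒ T₂ = 1000 K, P₂ = 8170 kPa.
W = 0 (no volume change).
ΔU = nCvΔT = 5.04×41.6×(1000−584) = 87200 J.
Q = ΔU = 87200 J.
Net over both steps: W = -20000 J, Q = 67200 J, ΔU = 87200 J.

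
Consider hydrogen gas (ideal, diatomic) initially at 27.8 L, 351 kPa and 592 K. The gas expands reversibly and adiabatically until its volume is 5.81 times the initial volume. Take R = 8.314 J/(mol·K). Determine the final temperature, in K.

293 K

Adiabatic: TV^(γ−1) = const ⇒ T₂ = 592×(0.172)^0.400 = 293 K; PV^γ = const ⇒ P₂ = 29.9 kPa.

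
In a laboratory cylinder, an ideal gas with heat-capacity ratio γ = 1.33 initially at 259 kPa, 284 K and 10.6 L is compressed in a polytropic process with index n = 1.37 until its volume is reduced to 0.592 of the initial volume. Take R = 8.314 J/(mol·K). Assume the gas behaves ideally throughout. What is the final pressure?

531 kPa

Polytropic n=1.37: T₂ = T₁(V₁/V₂)^(n−1) = 284×(1.69)^0.37 = 345 K; P₂ = P₁(V₁/V₂)^n = 531 kPa.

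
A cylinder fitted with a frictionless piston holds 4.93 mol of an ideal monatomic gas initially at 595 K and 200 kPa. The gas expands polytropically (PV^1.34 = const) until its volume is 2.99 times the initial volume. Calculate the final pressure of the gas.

46.1 kPa

V₁ = nRT₁/P₁ = 4.93×8.314×595/200 = 122 L.
Polytropic n=1.34: T₂ = T₁(V₁/V₂)^(n−1) = 595×(0.334)^0.34 = 410 K; P₂ = P₁(V₁/V₂)^n = 46.1 kPa.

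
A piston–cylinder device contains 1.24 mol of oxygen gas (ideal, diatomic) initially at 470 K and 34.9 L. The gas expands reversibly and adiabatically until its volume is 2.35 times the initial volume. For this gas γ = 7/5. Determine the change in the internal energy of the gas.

-3510 J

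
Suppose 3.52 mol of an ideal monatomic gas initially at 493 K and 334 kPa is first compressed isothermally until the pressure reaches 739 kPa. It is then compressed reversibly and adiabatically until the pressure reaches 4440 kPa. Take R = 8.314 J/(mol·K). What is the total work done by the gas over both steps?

V₁ = nRT₁/P₁ = 3.52×8.314×493/334 = 43.2 L.
Step 1 — Isothermal: T stays 493 K; PV = const ⇒ V₂ = 19.5 L, P₂ = 739 kPa.
ΔU = 0 (ideal gas, T constant).
W = nRT ln(V₂/V₁) = 3.52×8.314×493×ln(0.452) = -11500 J.
Q = ΔU + W = -11500 J.
State after step 1: P = 739 kPa, V = 19.5 L, T = 493 K.
Step 2 — Adiabatic: T₂/T₁ = (P₂/P₁)^((γ−1)/γ) ⇒ T₂ = 493×(6.01)^0.400 = 1010 K; V₂ = 6.66 L.
ΔU = nCvΔT = 3.52×12.5×(1010−493) = 22700 J.
Q = 0 for an adiabatic process, so W = −ΔU = -22700 J.
Net over both steps: W = -34200 J, Q = -11500 J, ΔU = 22700 J.

-34200 J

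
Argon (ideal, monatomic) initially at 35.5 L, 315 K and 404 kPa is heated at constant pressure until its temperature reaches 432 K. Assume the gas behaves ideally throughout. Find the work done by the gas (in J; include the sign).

5330 J

n = P₁V₁/(RT₁) = 404×35.5/(8.314×315) = 5.48 mol.
Isobaric: P stays 404 kPa; V/T = const ⇒ T₂ = 432 K, V₂ = 48.7 L.
W = PΔV = 404×(48.7−35.5) kPa·L = 5330 J.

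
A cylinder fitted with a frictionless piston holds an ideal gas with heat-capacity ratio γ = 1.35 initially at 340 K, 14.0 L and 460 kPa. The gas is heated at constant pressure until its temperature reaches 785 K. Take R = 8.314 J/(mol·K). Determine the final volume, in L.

32.3 L

Isobaric: P stays 460 kPa; V/T = const ⇒ T₂ = 785 K, V₂ = 32.3 L.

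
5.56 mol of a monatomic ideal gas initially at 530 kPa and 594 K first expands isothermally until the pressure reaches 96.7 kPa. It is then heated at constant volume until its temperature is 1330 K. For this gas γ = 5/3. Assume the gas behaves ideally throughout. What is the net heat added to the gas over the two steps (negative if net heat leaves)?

97700 J

V₁ = nRT₁/P₁ = 5.56×8.314×594/530 = 51.8 L.
Step 1 — Isothermal: T stays 594 K; PV = const ⇒ V₂ = 284 L, P₂ = 96.7 kPa.
ΔU = 0 (ideal gas, T constant).
W = nRT ln(V₂/V₁) = 5.56×8.314×594×ln(5.48) = 46700 J.
Q = ΔU + W = 46700 J.
State after step 1: P = 96.7 kPa, V = 284 L, T = 594 K.
Step 2 — Isochoric: V stays 284 L; P/T = const ⇒ T₂ = 1330 K, P₂ = 217 kPa.
W = 0 (no volume change).
ΔU = nCvΔT = 5.56×12.5×(1330−594) = 51000 J.
Q = ΔU = 51000 J.
Net over both steps: W = 46700 J, Q = 97700 J, ΔU = 51000 J.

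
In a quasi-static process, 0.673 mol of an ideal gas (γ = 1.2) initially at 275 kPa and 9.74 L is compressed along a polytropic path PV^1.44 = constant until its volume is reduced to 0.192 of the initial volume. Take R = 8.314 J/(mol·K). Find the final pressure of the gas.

T₁ = P₁V₁/(nR) = 275×9.74/(0.673×8.314) = 479 K.
Polytropic n=1.44: T₂ = T₁(V₁/V₂)^(n−1) = 479×(5.21)^0.44 = 989 K; P₂ = P₁(V₁/V₂)^n = 2960 kPa.

2960 kPa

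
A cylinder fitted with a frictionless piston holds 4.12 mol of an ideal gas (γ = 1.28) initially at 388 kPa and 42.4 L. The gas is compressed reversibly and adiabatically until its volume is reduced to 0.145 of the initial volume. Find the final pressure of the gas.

T₁ = P₁V₁/(nR) = 388×42.4/(4.12×8.314) = 480 K.
Adiabatic: TV^(γ−1) = const ⇒ T₂ = 480×(6.90)^0.280 = 825 K; PV^γ = const ⇒ P₂ = 4590 kPa.

4590 kPa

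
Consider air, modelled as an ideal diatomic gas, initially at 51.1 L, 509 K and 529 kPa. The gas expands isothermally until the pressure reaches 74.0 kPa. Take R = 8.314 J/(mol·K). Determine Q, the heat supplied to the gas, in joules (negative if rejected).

53200 J

n = P₁V₁/(RT₁) = 529×51.1/(8.314×509) = 6.39 mol.
Isothermal: T stays 509 K; PV = const ⇒ V₂ = 365 L, P₂ = 74.0 kPa.
ΔU = 0 (ideal gas, T constant).
W = nRT ln(V₂/V₁) = 6.39×8.314×509×ln(7.15) = 53200 J.
Q = ΔU + W = 53200 J.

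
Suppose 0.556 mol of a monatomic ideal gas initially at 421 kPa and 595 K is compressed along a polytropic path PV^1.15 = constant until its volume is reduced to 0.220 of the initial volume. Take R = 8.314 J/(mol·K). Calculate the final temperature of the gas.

747 K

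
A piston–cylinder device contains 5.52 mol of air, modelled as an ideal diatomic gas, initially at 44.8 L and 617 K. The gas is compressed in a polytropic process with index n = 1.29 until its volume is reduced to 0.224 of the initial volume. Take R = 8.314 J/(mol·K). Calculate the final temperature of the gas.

P₁ = nRT₁/V₁ = 5.52×8.314×617/44.8 = 632 kPa.
Polytropic n=1.29: T₂ = T₁(V₁/V₂)^(n−1) = 617×(4.46)^0.29 = 952 K; P₂ = P₁(V₁/V₂)^n = 4350 kPa.

952 K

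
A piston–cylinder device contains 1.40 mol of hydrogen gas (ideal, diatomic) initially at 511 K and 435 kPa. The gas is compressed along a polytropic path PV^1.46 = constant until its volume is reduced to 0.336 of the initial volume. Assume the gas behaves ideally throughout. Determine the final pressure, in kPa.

V₁ = nRT₁/P₁ = 1.40×8.314×511/435 = 13.7 L.
Polytropic n=1.46: T₂ = T₁(V₁/V₂)^(n−1) = 511×(2.98)^0.46 = 844 K; P₂ = P₁(V₁/V₂)^n = 2140 kPa.

2140 kPa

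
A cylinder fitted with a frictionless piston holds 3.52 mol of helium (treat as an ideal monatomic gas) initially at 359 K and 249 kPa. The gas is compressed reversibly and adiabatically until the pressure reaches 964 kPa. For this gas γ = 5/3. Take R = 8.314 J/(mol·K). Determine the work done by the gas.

-11300 J

V₁ = nRT₁/P₁ = 3.52×8.314×359/249 = 42.2 L.
Adiabatic: T₂/T₁ = (P₂/P₁)^((γ−1)/γ) ⇒ T₂ = 359×(3.87)^0.400 = 617 K; V₂ = 18.7 L.
ΔU = nCvΔT = 3.52×12.5×(617−359) = 11300 J.
Q = 0 for an adiabatic process, so W = −ΔU = -11300 J.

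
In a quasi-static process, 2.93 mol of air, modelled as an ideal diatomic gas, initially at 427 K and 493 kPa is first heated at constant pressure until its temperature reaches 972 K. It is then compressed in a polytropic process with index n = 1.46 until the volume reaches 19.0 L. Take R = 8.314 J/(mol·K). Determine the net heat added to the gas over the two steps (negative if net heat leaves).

50600 J

V₁ = nRT₁/P₁ = 2.93×8.314×427/493 = 21.1 L.
Step 1 — Isobaric: P stays 493 kPa; V/T = const ⇒ T₂ = 972 K, V₂ = 48.0 L.
W = PΔV = 493×(48.0−21.1) kPa·L = 13300 J.
ΔU = nCvΔT = 2.93×20.8×(972−427) = 33200 J.
Q = ΔU + W = nCpΔT = 46500 J.
State after step 1: P = 493 kPa, V = 48.0 L, T = 972 K.
Step 2 — Polytropic n=1.46: T₂ = T₁(V₁/V₂)^(n−1) = 972×(2.53)^0.46 = 1490 K; P₂ = P₁(V₁/V₂)^n = 1910 kPa.
W = (P₁V₁−P₂V₂)/(n−1) = (493×48.0−1910×19.0)/0.46 = -27400 J.
ΔU = nCvΔT = 2.93×20.8×(1490−972) = 31500 J.
Q = ΔU + W = 4110 J.
Net over both steps: W = -14100 J, Q = 50600 J, ΔU = 64700 J.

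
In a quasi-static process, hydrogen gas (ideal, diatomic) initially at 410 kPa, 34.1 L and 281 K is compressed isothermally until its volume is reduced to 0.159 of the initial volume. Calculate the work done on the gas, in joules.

25700 J

n = P₁V₁/(RT₁) = 410×34.1/(8.314×281) = 5.98 mol.
Isothermal: T stays 281 K; PV = const ⇒ V₂ = 5.42 L, P₂ = 2580 kPa.
W = nRT ln(V₂/V₁) = 5.98×8.314×281×ln(0.159) = -25700 J.
Work done on the gas = −W_by = 25700 J.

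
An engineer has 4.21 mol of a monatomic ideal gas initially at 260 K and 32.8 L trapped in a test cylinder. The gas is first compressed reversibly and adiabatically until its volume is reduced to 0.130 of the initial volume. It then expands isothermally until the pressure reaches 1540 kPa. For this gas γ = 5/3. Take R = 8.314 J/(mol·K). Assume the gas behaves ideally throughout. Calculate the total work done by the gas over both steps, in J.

P₁ = nRT₁/V₁ = 4.21×8.314×260/32.8 = 277 kPa.
Step 1 — Adiabatic: TV^(γ−1) = const ⇒ T₂ = 260×(7.69)^0.667 = 1010 K; PV^γ = const ⇒ P₂ = 8320 kPa.
ΔU = nCvΔT = 4.21×12.5×(1010−260) = 39500 J.
Q = 0 for an adiabatic process, so W = −ΔU = -39500 J.
State after step 1: P = 8320 kPa, V = 4.26 L, T = 1010 K.
Step 2 — Isothermal: T stays 1010 K; PV = const ⇒ V₂ = 23.0 L, P₂ = 1540 kPa.
ΔU = 0 (ideal gas, T constant).
W = nRT ln(V₂/V₁) = 4.21×8.314×1010×ln(5.40) = 59800 J.
Q = ΔU + W = 59800 J.
Net over both steps: W = 20300 J, Q = 59800 J, ΔU = 39500 J.

20300 J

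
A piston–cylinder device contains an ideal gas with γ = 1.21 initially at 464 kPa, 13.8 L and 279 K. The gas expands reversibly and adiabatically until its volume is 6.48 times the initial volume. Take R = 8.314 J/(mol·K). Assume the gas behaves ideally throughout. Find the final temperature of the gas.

Adiabatic: TV^(γ−1) = const ⇒ T₂ = 279×(0.154)^0.210 = 188 K; PV^γ = const ⇒ P₂ = 48.4 kPa.

188 K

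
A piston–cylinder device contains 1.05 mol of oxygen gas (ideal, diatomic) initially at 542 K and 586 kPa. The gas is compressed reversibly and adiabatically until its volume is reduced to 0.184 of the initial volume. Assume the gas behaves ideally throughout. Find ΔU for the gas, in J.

11500 J

V₁ = nRT₁/P₁ = 1.05×8.314×542/586 = 8.07 L.
Adiabatic: TV^(γ−1) = const ⇒ T₂ = 542×(5.43)^0.400 = 1070 K; PV^γ = const ⇒ P₂ = 6270 kPa.
For an ideal gas ΔU = nCvΔT with Cv = (5/2)R = 20.8 J/(mol·K).
ΔU = 1.05×20.8×(1070−542) = 11500 J.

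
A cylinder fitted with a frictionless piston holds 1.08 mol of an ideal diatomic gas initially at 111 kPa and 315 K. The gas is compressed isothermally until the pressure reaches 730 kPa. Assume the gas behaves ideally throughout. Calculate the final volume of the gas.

V₁ = nRT₁/P₁ = 1.08×8.314×315/111 = 25.5 L.
Isothermal: T stays 315 K; PV = const ⇒ V₂ = 3.87 L, P₂ = 730 kPa.

3.87 L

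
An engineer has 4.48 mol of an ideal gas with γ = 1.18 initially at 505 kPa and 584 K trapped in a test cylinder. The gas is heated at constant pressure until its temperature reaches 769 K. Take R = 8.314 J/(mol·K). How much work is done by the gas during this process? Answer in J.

6890 J

V₁ = nRT₁/P₁ = 4.48×8.314×584/505 = 43.1 L.
Isobaric: P stays 505 kPa; V/T = const ⇒ T₂ = 769 K, V₂ = 56.7 L.
W = PΔV = 505×(56.7−43.1) kPa·L = 6890 J.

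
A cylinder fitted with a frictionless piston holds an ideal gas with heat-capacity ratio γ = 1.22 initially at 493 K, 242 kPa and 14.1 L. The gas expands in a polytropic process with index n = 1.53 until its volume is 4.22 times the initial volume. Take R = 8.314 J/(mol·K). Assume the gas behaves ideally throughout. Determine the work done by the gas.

3440 J

n = P₁V₁/(RT₁) = 242×14.1/(8.314×493) = 0.832 mol.
Polytropic n=1.53: T₂ = T₁(V₁/V₂)^(n−1) = 493×(0.237)^0.53 = 230 K; P₂ = P₁(V₁/V₂)^n = 26.7 kPa.
W = (P₁V₁−P₂V₂)/(n−1) = (242×14.1−26.7×59.5)/0.53 = 3440 J.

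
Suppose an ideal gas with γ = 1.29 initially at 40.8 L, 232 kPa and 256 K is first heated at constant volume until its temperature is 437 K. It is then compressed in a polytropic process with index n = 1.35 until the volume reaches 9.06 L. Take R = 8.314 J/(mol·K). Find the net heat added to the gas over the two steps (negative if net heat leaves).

29700 J

n = P₁V₁/(RT₁) = 232×40.8/(8.314×256) = 4.45 mol.
Step 1 — Isochoric: V stays 40.8 L; P/T = const ⇒ T₂ = 437 K, P₂ = 396 kPa.
W = 0 (no volume change).
ΔU = nCvΔT = 4.45×28.7×(437−256) = 23100 J.
Q = ΔU = 23100 J.
State after step 1: P = 396 kPa, V = 40.8 L, T = 437 K.
Step 2 — Polytropic n=1.35: T₂ = T₁(V₁/V₂)^(n−1) = 437×(4.50)^0.35 = 740 K; P₂ = P₁(V₁/V₂)^n = 3020 kPa.
W = (P₁V₁−P₂V₂)/(n−1) = (396×40.8−3020×9.06)/0.35 = -32000 J.
ΔU = nCvΔT = 4.45×28.7×(740−437) = 38600 J.
Q = ΔU + W = 6620 J.
Net over both steps: W = -32000 J, Q = 29700 J, ΔU = 61700 J.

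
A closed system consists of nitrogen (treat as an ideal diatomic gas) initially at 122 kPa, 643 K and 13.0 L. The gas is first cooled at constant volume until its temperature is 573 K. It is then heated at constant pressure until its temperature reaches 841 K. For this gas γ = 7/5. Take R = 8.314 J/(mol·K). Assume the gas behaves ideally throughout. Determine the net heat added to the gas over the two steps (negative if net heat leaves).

n = P₁V₁/(RT₁) = 122×13.0/(8.314×643) = 0.297 mol.
Step 1 — Isochoric: V stays 13.0 L; P/T = const ⇒ T₂ = 573 K, P₂ = 109 kPa.
W = 0 (no volume change).
ΔU = nCvΔT = 0.297×20.8×(573−643) = -432 J.
Q = ΔU = -432 J.
State after step 1: P = 109 kPa, V = 13.0 L, T = 573 K.
Step 2 — Isobaric: P stays 109 kPa; V/T = const ⇒ T₂ = 841 K, V₂ = 19.1 L.
W = PΔV = 109×(19.1−13.0) kPa·L = 661 J.
ΔU = nCvΔT = 0.297×20.8×(841−573) = 1650 J.
Q = ΔU + W = nCpΔT = 2310 J.
Net over both steps: W = 661 J, Q = 1880 J, ΔU = 1220 J.

1880 J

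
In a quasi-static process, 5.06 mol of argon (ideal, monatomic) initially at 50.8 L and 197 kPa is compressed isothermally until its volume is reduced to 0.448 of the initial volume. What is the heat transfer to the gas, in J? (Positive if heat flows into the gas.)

T₁ = P₁V₁/(nR) = 197×50.8/(5.06×8.314) = 238 K.
Isothermal: T stays 238 K; PV = const ⇒ V₂ = 22.8 L, P₂ = 440 kPa.
ΔU = 0 (ideal gas, T constant).
W = nRT ln(V₂/V₁) = 5.06×8.314×238×ln(0.448) = -8040 J.
Q = ΔU + W = -8040 J.

-8040 J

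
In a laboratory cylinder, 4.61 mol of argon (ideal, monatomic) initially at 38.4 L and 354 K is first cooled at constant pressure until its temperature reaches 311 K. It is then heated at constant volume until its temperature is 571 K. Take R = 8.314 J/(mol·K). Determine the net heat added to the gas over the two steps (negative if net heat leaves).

10800 J

P₁ = nRT₁/V₁ = 4.61×8.314×354/38.4 = 353 kPa.
Step 1 — Isobaric: P stays 353 kPa; V/T = const ⇒ T₂ = 311 K, V₂ = 33.7 L.
W = PΔV = 353×(33.7−38.4) kPa·L = -1650 J.
ΔU = nCvΔT = 4.61×12.5×(311−354) = -2470 J.
Q = ΔU + W = nCpΔT = -4120 J.
State after step 1: P = 353 kPa, V = 33.7 L, T = 311 K.
Step 2 — Isochoric: V stays 33.7 L; P/T = const ⇒ T₂ = 571 K, P₂ = 649 kPa.
W = 0 (no volume change).
ΔU = nCvΔT = 4.61×12.5×(571−311) = 14900 J.
Q = ΔU = 14900 J.
Net over both steps: W = -1650 J, Q = 10800 J, ΔU = 12500 J.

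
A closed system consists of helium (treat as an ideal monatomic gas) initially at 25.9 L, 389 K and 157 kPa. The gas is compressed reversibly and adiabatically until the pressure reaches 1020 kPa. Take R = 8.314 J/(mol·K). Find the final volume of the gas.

Adiabatic: T₂/T₁ = (P₂/P₁)^((γ−1)/γ) ⇒ T₂ = 389×(6.50)^0.400 = 822 K; V₂ = 8.43 L.

8.43 L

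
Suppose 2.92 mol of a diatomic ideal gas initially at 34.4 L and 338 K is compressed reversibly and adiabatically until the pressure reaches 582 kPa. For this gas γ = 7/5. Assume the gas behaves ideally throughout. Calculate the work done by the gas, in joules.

P₁ = nRT₁/V₁ = 2.92×8.314×338/34.4 = 239 kPa.
Adiabatic: T₂/T₁ = (P₂/P₁)^((γ−1)/γ) ⇒ T₂ = 338×(2.44)^0.286 = 436 K; V₂ = 18.2 L.
ΔU = nCvΔT = 2.92×20.8×(436−338) = 5950 J.
Q = 0 for an adiabatic process, so W = −ΔU = -5950 J.

-5950 J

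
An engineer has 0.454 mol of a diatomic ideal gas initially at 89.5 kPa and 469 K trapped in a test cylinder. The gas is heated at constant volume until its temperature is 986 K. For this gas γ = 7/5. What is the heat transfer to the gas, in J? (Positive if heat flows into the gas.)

V₁ = nRT₁/P₁ = 0.454×8.314×469/89.5 = 19.8 L.
Isochoric: V stays 19.8 L; P/T = const ⇒ T₂ = 986 K, P₂ = 188 kPa.
W = 0 (no volume change).
ΔU = nCvΔT = 0.454×20.8×(986−469) = 4880 J.
Q = ΔU = 4880 J.

4880 J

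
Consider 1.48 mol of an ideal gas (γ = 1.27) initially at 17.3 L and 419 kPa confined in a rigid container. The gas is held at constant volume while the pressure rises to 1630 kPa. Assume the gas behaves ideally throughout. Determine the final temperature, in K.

T₁ = P₁V₁/(nR) = 419×17.3/(1.48×8.314) = 589 K.
Isochoric: V stays 17.3 L; P/T = const ⇒ T₂ = 2290 K, P₂ = 1630 kPa.

2290 K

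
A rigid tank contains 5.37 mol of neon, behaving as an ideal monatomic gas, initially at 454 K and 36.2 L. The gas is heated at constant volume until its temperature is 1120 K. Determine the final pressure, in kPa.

P₁ = nRT₁/V₁ = 5.37×8.314×454/36.2 = 560 kPa.
Isochoric: V stays 36.2 L; P/T = const ⇒ T₂ = 1120 K, P₂ = 1380 kPa.

1380 kPa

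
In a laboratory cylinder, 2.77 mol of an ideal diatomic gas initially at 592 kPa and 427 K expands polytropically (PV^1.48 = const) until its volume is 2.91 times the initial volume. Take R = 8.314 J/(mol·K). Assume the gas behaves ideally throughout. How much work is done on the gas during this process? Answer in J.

V₁ = nRT₁/P₁ = 2.77×8.314×427/592 = 16.6 L.
Polytropic n=1.48: T₂ = T₁(V₁/V₂)^(n−1) = 427×(0.344)^0.48 = 256 K; P₂ = P₁(V₁/V₂)^n = 122 kPa.
W = (P₁V₁−P₂V₂)/(n−1) = (592×16.6−122×48.3)/0.48 = 8220 J.
Work done on the gas = −W_by = -8220 J.

-8220 J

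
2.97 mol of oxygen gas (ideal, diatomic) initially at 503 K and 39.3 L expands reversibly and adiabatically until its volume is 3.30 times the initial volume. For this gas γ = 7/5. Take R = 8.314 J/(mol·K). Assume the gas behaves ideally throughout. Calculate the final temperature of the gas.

P₁ = nRT₁/V₁ = 2.97×8.314×503/39.3 = 316 kPa.
Adiabatic: TV^(γ−1) = const ⇒ T₂ = 503×(0.303)^0.400 = 312 K; PV^γ = const ⇒ P₂ = 59.4 kPa.

312 K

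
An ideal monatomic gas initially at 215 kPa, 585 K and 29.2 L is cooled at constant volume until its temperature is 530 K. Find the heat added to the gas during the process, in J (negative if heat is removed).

n = P₁V₁/(RT₁) = 215×29.2/(8.314×585) = 1.29 mol.
Isochoric: V stays 29.2 L; P/T = const ⇒ T₂ = 530 K, P₂ = 195 kPa.
W = 0 (no volume change).
ΔU = nCvΔT = 1.29×12.5×(530−585) = -885 J.
Q = ΔU = -885 J.

-885 J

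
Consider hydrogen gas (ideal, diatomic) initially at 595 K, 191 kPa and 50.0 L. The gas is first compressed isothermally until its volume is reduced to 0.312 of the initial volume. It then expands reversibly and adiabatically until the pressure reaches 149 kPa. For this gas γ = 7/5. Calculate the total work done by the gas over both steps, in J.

n = P₁V₁/(RT₁) = 191×50.0/(8.314×595) = 1.93 mol.
Step 1 — Isothermal: T stays 595 K; PV = const ⇒ V₂ = 15.6 L, P₂ = 612 kPa.
ΔU = 0 (ideal gas, T constant).
W = nRT ln(V₂/V₁) = 1.93×8.314×595×ln(0.312) = -11100 J.
Q = ΔU + W = -11100 J.
State after step 1: P = 612 kPa, V = 15.6 L, T = 595 K.
Step 2 — Adiabatic: T₂/T₁ = (P₂/P₁)^((γ−1)/γ) ⇒ T₂ = 595×(0.243)^0.286 = 397 K; V₂ = 42.8 L.
ΔU = nCvΔT = 1.93×20.8×(397−595) = -7930 J.
Q = 0 for an adiabatic process, so W = −ΔU = 7930 J.
Net over both steps: W = -3190 J, Q = -11100 J, ΔU = -7930 J.

-3190 J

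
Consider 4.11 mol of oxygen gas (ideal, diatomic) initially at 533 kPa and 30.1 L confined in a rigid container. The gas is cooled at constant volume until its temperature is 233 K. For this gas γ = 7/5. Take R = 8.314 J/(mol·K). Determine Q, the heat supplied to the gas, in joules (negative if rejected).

T₁ = P₁V₁/(nR) = 533×30.1/(4.11×8.314) = 470 K.
Isochoric: V stays 30.1 L; P/T = const ⇒ T₂ = 233 K, P₂ = 265 kPa.
W = 0 (no volume change).
ΔU = nCvΔT = 4.11×20.8×(233−470) = -20200 J.
Q = ΔU = -20200 J.

-20200 J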